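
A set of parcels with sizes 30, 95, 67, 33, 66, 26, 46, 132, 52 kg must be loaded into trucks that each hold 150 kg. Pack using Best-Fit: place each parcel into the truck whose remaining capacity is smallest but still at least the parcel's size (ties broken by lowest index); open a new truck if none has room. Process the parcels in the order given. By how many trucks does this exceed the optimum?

Best-Fit: [30,95] [67,33,26] [66,46] [132] [52] → 5 trucks.
Total size 547 kg; any packing needs at least ⌈547/150⌉ = 4 trucks.
An optimal packing achieves that bound: [132] [95,52] [67,66] [46,33,30,26] → 4 trucks.
Excess: 5 − 4 = 1.

1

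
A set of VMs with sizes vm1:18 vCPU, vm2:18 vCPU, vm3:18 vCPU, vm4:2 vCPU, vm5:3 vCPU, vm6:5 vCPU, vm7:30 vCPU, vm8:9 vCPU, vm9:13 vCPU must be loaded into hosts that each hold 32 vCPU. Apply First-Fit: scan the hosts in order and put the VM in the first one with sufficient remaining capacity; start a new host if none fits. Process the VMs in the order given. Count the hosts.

4

vm1 (18 vCPU) → host 1 (remaining 14 vCPU)
vm2 (18 vCPU) → host 2 (remaining 14 vCPU)
vm3 (18 vCPU) → host 3 (remaining 14 vCPU)
vm4 (2 vCPU) → host 1 (remaining 12 vCPU)
vm5 (3 vCPU) → host 1 (remaining 9 vCPU)
vm6 (5 vCPU) → host 1 (remaining 4 vCPU)
vm7 (30 vCPU) → host 4 (remaining 2 vCPU)
vm8 (9 vCPU) → host 2 (remaining 5 vCPU)
vm9 (13 vCPU) → host 3 (remaining 1 vCPU)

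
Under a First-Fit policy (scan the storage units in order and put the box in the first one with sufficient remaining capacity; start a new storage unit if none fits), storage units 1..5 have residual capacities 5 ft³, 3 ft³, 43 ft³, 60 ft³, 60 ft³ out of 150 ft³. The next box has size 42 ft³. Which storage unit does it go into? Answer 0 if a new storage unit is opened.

Storage units with room: storage unit 3 (43 ft³), storage unit 4 (60 ft³), storage unit 5 (60 ft³).
The first with room is storage unit 3.

3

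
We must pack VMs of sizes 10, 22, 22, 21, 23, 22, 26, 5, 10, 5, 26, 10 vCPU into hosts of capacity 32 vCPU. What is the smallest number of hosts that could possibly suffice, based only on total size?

Total size = 10 + 22 + 22 + 21 + 23 + 22 + 26 + 5 + 10 + 5 + 26 + 10 = 202 vCPU.
⌈202 / 32⌉ = 7.

7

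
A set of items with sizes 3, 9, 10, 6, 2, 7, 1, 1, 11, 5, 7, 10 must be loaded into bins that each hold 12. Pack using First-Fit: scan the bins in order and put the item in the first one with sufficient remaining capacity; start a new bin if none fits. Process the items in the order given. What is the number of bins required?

3 → bin 1 (remaining 9)
9 → bin 1 (remaining 0)
10 → bin 2 (remaining 2)
6 → bin 3 (remaining 6)
2 → bin 2 (remaining 0)
7 → bin 4 (remaining 5)
1 → bin 3 (remaining 5)
1 → bin 3 (remaining 4)
11 → bin 5 (remaining 1)
5 → bin 4 (remaining 0)
7 → bin 6 (remaining 5)
10 → bin 7 (remaining 2)
Final bins: [3,9] [10,2] [6,1,1] [7,5] [11] [7] [10].

7 bins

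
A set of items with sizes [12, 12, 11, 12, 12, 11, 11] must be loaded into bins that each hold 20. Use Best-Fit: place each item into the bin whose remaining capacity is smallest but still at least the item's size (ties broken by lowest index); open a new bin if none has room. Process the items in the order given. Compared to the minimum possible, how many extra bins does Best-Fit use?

0

Best-Fit: [12] [12] [11] [12] [12] [11] [11] → 7 bins.
7 items exceed 10 (half the capacity), and no two of those can share a bin, so at least 7 bins are needed.
So 7 is already optimal.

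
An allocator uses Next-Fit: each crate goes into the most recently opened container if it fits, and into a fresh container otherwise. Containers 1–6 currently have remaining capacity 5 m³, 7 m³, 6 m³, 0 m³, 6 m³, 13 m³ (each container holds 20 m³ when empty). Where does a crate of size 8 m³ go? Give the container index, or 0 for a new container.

Next-Fit only looks at container 6, which has 13 m³ free.
8 m³ fits there.

6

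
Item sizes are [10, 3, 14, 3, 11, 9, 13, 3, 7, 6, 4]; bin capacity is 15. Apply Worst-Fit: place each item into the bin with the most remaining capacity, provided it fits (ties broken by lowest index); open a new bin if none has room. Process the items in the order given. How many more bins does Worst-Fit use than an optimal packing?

Worst-Fit: [10,3] [14] [3,11] [9,3] [13] [7,6] [4] → 7 bins.
Total size 83; any packing needs at least ⌈83/15⌉ = 6 bins.
An optimal packing achieves that bound: [14] [13] [11,4] [10,3] [9,6] [7,3,3] → 6 bins.
Excess: 7 − 6 = 1.

1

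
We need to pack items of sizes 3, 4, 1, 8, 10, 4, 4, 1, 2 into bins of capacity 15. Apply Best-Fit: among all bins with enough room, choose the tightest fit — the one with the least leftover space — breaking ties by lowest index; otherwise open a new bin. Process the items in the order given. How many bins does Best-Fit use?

bin 1: place 3, 12 left
bin 1: place 4, 8 left
bin 1: place 1, 7 left
bin 2: place 8, 7 left
bin 3: place 10, 5 left
bin 3: place 4, 1 left
bin 1: place 4, 3 left
bin 3: place 1, 0 left
bin 1: place 2, 1 left

3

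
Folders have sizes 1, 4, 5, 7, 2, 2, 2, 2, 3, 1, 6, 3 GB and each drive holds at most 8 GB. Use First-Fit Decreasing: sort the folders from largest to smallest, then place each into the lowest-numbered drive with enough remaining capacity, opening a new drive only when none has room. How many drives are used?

5 drives

Sorted descending: 7, 6, 5, 4, 3, 3, 2, 2, 2, 2, 1, 1.
7 GB → drive 1 (remaining 1 GB)
6 GB → drive 2 (remaining 2 GB)
5 GB → drive 3 (remaining 3 GB)
4 GB → drive 4 (remaining 4 GB)
3 GB → drive 3 (remaining 0 GB)
3 GB → drive 4 (remaining 1 GB)
2 GB → drive 2 (remaining 0 GB)
2 GB → drive 5 (remaining 6 GB)
2 GB → drive 5 (remaining 4 GB)
2 GB → drive 5 (remaining 2 GB)
1 GB → drive 1 (remaining 0 GB)
1 GB → drive 4 (remaining 0 GB)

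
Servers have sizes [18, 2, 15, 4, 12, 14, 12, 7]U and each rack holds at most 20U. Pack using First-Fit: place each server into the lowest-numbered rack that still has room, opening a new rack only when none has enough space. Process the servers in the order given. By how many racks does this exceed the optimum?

First-Fit: [18,2] [15,4] [12,7] [14] [12] → 5 racks.
Total size 84U; any packing needs at least ⌈84/20⌉ = 5 racks.
So 5 is already optimal.

0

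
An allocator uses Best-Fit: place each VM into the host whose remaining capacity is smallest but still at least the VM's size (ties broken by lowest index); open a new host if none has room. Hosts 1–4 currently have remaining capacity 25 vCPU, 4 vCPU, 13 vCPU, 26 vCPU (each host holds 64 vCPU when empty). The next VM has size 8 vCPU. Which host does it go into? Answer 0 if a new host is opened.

Hosts with room: host 1 (25 vCPU), host 3 (13 vCPU), host 4 (26 vCPU).
Tightest fit is host 3 with 13 vCPU free.

3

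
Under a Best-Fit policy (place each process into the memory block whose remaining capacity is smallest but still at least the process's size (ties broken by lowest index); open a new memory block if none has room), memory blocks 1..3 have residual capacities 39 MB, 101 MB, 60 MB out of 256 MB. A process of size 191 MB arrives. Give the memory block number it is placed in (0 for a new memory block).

0

No memory block has ≥ 191 MB free, so a new memory block is opened.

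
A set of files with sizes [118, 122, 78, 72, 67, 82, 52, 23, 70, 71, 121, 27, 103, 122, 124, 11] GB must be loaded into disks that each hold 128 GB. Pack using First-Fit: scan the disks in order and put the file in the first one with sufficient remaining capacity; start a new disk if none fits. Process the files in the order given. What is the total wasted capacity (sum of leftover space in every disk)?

273

118 GB → disk 1 (remaining 10 GB)
122 GB → disk 2 (remaining 6 GB)
78 GB → disk 3 (remaining 50 GB)
72 GB → disk 4 (remaining 56 GB)
67 GB → disk 5 (remaining 61 GB)
82 GB → disk 6 (remaining 46 GB)
52 GB → disk 4 (remaining 4 GB)
23 GB → disk 3 (remaining 27 GB)
70 GB → disk 7 (remaining 58 GB)
71 GB → disk 8 (remaining 57 GB)
121 GB → disk 9 (remaining 7 GB)
27 GB → disk 3 (remaining 0 GB)
103 GB → disk 10 (remaining 25 GB)
122 GB → disk 11 (remaining 6 GB)
124 GB → disk 12 (remaining 4 GB)
11 GB → disk 5 (remaining 50 GB)
12 disks × 128 GB = 1536 GB; used 1263 GB; unused 273 GB.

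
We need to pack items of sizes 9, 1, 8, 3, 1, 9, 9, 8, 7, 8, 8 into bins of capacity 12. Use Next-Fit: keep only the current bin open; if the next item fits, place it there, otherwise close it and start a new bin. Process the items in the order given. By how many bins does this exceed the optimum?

0

Next-Fit: [9,1] [8,3,1] [9] [9] [8] [7] [8] [8] → 8 bins.
8 items exceed 6 (half the capacity), and no two of those can share a bin, so at least 8 bins are needed.
So 8 is already optimal.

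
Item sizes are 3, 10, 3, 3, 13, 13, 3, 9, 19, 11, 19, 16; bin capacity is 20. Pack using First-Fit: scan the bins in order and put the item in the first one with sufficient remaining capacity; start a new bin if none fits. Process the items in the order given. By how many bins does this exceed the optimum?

0

First-Fit: [3,10,3,3] [13,3] [13] [9,11] [19] [19] [16] → 7 bins.
Total size 122; any packing needs at least ⌈122/20⌉ = 7 bins.
So 7 is already optimal.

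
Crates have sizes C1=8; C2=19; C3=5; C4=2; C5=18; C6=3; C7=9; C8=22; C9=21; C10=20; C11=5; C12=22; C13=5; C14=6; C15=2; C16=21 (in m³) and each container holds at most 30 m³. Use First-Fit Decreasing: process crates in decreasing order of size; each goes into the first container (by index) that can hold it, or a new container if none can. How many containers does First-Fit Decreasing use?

Sorted descending: 22, 22, 21, 21, 20, 19, 18, 9, 8, 6, 5, 5, 5, 3, 2, 2.
22 m³ → container 1 (remaining 8 m³)
22 m³ → container 2 (remaining 8 m³)
21 m³ → container 3 (remaining 9 m³)
21 m³ → container 4 (remaining 9 m³)
20 m³ → container 5 (remaining 10 m³)
19 m³ → container 6 (remaining 11 m³)
18 m³ → container 7 (remaining 12 m³)
9 m³ → container 3 (remaining 0 m³)
8 m³ → container 1 (remaining 0 m³)
6 m³ → container 2 (remaining 2 m³)
5 m³ → container 4 (remaining 4 m³)
5 m³ → container 5 (remaining 5 m³)
5 m³ → container 5 (remaining 0 m³)
3 m³ → container 4 (remaining 1 m³)
2 m³ → container 2 (remaining 0 m³)
2 m³ → container 6 (remaining 9 m³)
Final containers: [22,8] [22,6,2] [21,9] [21,5,3] [20,5,5] [19,2] [18].

7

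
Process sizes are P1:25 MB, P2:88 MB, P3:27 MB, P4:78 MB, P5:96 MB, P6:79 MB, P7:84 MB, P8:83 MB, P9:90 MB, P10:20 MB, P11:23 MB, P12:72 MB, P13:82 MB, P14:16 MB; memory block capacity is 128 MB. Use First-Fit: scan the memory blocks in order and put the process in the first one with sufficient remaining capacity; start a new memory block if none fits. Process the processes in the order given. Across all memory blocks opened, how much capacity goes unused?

289

Put P1 (25 MB) in memory block 1; 103 MB remain.
Put P2 (88 MB) in memory block 1; 15 MB remain.
Put P3 (27 MB) in memory block 2; 101 MB remain.
Put P4 (78 MB) in memory block 2; 23 MB remain.
Put P5 (96 MB) in memory block 3; 32 MB remain.
Put P6 (79 MB) in memory block 4; 49 MB remain.
Put P7 (84 MB) in memory block 5; 44 MB remain.
Put P8 (83 MB) in memory block 6; 45 MB remain.
Put P9 (90 MB) in memory block 7; 38 MB remain.
Put P10 (20 MB) in memory block 2; 3 MB remain.
Put P11 (23 MB) in memory block 3; 9 MB remain.
Put P12 (72 MB) in memory block 8; 56 MB remain.
Put P13 (82 MB) in memory block 9; 46 MB remain.
Put P14 (16 MB) in memory block 4; 33 MB remain.
9 memory blocks × 128 MB = 1152 MB; used 863 MB; unused 289 MB.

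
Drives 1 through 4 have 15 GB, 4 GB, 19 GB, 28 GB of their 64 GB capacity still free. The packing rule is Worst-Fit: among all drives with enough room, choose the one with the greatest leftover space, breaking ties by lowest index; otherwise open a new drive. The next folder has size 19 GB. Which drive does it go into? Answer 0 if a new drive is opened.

Drives with room: drive 3 (19 GB), drive 4 (28 GB).
Most room is drive 4 with 28 GB free.

4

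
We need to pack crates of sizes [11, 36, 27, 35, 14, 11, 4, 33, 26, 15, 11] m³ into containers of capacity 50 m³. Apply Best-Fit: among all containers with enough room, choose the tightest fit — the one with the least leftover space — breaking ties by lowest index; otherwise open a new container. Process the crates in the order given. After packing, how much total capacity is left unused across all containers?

27

11 m³ → container 1 (remaining 39 m³)
36 m³ → container 1 (remaining 3 m³)
27 m³ → container 2 (remaining 23 m³)
35 m³ → container 3 (remaining 15 m³)
14 m³ → container 3 (remaining 1 m³)
11 m³ → container 2 (remaining 12 m³)
4 m³ → container 2 (remaining 8 m³)
33 m³ → container 4 (remaining 17 m³)
26 m³ → container 5 (remaining 24 m³)
15 m³ → container 4 (remaining 2 m³)
11 m³ → container 5 (remaining 13 m³)
5 containers × 50 m³ = 250 m³; used 223 m³; unused 27 m³.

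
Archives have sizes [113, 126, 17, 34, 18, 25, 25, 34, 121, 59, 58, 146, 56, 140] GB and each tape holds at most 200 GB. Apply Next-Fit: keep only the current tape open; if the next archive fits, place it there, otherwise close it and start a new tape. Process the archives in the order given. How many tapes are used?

Put 113 GB in tape 1; 87 GB remain.
Put 126 GB in tape 2; 74 GB remain.
Put 17 GB in tape 2; 57 GB remain.
Put 34 GB in tape 2; 23 GB remain.
Put 18 GB in tape 2; 5 GB remain.
Put 25 GB in tape 3; 175 GB remain.
Put 25 GB in tape 3; 150 GB remain.
Put 34 GB in tape 3; 116 GB remain.
Put 121 GB in tape 4; 79 GB remain.
Put 59 GB in tape 4; 20 GB remain.
Put 58 GB in tape 5; 142 GB remain.
Put 146 GB in tape 6; 54 GB remain.
Put 56 GB in tape 7; 144 GB remain.
Put 140 GB in tape 7; 4 GB remain.
Final tapes: [113] [126,17,34,18] [25,25,34] [121,59] [58] [146] [56,140].

7 tapes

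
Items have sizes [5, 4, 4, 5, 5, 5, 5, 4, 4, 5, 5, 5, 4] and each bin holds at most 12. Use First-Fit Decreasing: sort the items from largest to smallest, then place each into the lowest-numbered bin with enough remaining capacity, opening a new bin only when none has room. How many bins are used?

Sorted descending: 5, 5, 5, 5, 5, 5, 5, 5, 4, 4, 4, 4, 4.
bin 1: place 5, 7 left
bin 1: place 5, 2 left
bin 2: place 5, 7 left
bin 2: place 5, 2 left
bin 3: place 5, 7 left
bin 3: place 5, 2 left
bin 4: place 5, 7 left
bin 4: place 5, 2 left
bin 5: place 4, 8 left
bin 5: place 4, 4 left
bin 5: place 4, 0 left
bin 6: place 4, 8 left
bin 6: place 4, 4 left

6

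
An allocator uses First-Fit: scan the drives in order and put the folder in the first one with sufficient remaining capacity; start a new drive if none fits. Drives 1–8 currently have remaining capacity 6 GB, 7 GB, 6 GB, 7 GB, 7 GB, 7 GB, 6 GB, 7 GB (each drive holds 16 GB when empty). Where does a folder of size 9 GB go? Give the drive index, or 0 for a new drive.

0

No drive has ≥ 9 GB free, so a new drive is opened.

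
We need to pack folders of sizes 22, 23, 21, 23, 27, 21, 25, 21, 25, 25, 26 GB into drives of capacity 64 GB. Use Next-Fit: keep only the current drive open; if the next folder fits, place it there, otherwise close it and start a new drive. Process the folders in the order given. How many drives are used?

6 drives

drive 1: place 22 GB, 42 GB left
drive 1: place 23 GB, 19 GB left
drive 2: place 21 GB, 43 GB left
drive 2: place 23 GB, 20 GB left
drive 3: place 27 GB, 37 GB left
drive 3: place 21 GB, 16 GB left
drive 4: place 25 GB, 39 GB left
drive 4: place 21 GB, 18 GB left
drive 5: place 25 GB, 39 GB left
drive 5: place 25 GB, 14 GB left
drive 6: place 26 GB, 38 GB left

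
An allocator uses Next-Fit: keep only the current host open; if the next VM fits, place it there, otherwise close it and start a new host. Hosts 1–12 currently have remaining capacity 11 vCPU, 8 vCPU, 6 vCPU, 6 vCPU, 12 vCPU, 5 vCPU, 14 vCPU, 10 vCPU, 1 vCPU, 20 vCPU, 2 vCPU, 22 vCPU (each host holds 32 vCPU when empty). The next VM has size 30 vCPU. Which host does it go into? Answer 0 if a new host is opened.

0

Next-Fit only looks at host 12, which has 22 vCPU free.
30 vCPU does not fit, so a new host is opened.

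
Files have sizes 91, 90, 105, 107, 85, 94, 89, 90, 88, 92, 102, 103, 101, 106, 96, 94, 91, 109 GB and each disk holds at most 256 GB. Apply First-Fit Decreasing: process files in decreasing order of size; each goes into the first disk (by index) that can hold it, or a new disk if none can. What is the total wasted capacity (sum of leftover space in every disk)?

571

Sorted descending: 109, 107, 106, 105, 103, 102, 101, 96, 94, 94, 92, 91, 91, 90, 90, 89, 88, 85.
109 GB → disk 1 (remaining 147 GB)
107 GB → disk 1 (remaining 40 GB)
106 GB → disk 2 (remaining 150 GB)
105 GB → disk 2 (remaining 45 GB)
103 GB → disk 3 (remaining 153 GB)
102 GB → disk 3 (remaining 51 GB)
101 GB → disk 4 (remaining 155 GB)
96 GB → disk 4 (remaining 59 GB)
94 GB → disk 5 (remaining 162 GB)
94 GB → disk 5 (remaining 68 GB)
92 GB → disk 6 (remaining 164 GB)
91 GB → disk 6 (remaining 73 GB)
91 GB → disk 7 (remaining 165 GB)
90 GB → disk 7 (remaining 75 GB)
90 GB → disk 8 (remaining 166 GB)
89 GB → disk 8 (remaining 77 GB)
88 GB → disk 9 (remaining 168 GB)
85 GB → disk 9 (remaining 83 GB)
9 disks × 256 GB = 2304 GB; used 1733 GB; unused 571 GB.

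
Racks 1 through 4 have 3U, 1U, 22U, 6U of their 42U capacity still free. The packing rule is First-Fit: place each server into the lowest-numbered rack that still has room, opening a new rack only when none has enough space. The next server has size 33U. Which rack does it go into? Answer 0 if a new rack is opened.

0

No rack has ≥ 33U free, so a new rack is opened.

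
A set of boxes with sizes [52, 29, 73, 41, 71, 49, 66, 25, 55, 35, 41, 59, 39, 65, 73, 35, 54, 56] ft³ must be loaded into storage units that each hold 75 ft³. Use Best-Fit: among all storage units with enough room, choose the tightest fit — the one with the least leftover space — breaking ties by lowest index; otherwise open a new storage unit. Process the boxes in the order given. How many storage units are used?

Put 52 ft³ in storage unit 1; 23 ft³ remain.
Put 29 ft³ in storage unit 2; 46 ft³ remain.
Put 73 ft³ in storage unit 3; 2 ft³ remain.
Put 41 ft³ in storage unit 2; 5 ft³ remain.
Put 71 ft³ in storage unit 4; 4 ft³ remain.
Put 49 ft³ in storage unit 5; 26 ft³ remain.
Put 66 ft³ in storage unit 6; 9 ft³ remain.
Put 25 ft³ in storage unit 5; 1 ft³ remain.
Put 55 ft³ in storage unit 7; 20 ft³ remain.
Put 35 ft³ in storage unit 8; 40 ft³ remain.
Put 41 ft³ in storage unit 9; 34 ft³ remain.
Put 59 ft³ in storage unit 10; 16 ft³ remain.
Put 39 ft³ in storage unit 8; 1 ft³ remain.
Put 65 ft³ in storage unit 11; 10 ft³ remain.
Put 73 ft³ in storage unit 12; 2 ft³ remain.
Put 35 ft³ in storage unit 13; 40 ft³ remain.
Put 54 ft³ in storage unit 14; 21 ft³ remain.
Put 56 ft³ in storage unit 15; 19 ft³ remain.

15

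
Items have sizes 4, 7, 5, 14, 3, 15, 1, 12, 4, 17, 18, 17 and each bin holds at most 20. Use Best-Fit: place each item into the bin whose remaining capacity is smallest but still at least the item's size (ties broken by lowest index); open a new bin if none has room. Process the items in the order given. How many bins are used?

bin 1: place 4, 16 left
bin 1: place 7, 9 left
bin 1: place 5, 4 left
bin 2: place 14, 6 left
bin 1: place 3, 1 left
bin 3: place 15, 5 left
bin 1: place 1, 0 left
bin 4: place 12, 8 left
bin 3: place 4, 1 left
bin 5: place 17, 3 left
bin 6: place 18, 2 left
bin 7: place 17, 3 left
Final bins: [4,7,5,3,1] [14] [15,4] [12] [17] [18] [17].

7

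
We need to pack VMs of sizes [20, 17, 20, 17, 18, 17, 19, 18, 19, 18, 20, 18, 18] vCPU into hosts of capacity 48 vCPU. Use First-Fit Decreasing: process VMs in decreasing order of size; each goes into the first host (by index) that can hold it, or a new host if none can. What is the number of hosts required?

Sorted descending: 20, 20, 20, 19, 19, 18, 18, 18, 18, 18, 17, 17, 17.
Put 20 vCPU in host 1; 28 vCPU remain.
Put 20 vCPU in host 1; 8 vCPU remain.
Put 20 vCPU in host 2; 28 vCPU remain.
Put 19 vCPU in host 2; 9 vCPU remain.
Put 19 vCPU in host 3; 29 vCPU remain.
Put 18 vCPU in host 3; 11 vCPU remain.
Put 18 vCPU in host 4; 30 vCPU remain.
Put 18 vCPU in host 4; 12 vCPU remain.
Put 18 vCPU in host 5; 30 vCPU remain.
Put 18 vCPU in host 5; 12 vCPU remain.
Put 17 vCPU in host 6; 31 vCPU remain.
Put 17 vCPU in host 6; 14 vCPU remain.
Put 17 vCPU in host 7; 31 vCPU remain.
Final hosts: [20,20] [20,19] [19,18] [18,18] [18,18] [17,17] [17].

7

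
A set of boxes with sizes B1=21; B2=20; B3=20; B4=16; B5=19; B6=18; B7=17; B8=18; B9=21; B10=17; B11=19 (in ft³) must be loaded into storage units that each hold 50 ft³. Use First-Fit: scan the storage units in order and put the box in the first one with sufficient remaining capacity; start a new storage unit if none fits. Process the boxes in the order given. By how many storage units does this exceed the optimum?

1

First-Fit: [21,20] [20,16] [19,18] [17,18] [21,17] [19] → 6 storage units.
Total size 206 ft³; any packing needs at least ⌈206/50⌉ = 5 storage units.
An optimal packing achieves that bound: [21,21] [20,20] [19,19] [18,18] [17,17,16] → 5 storage units.
Excess: 6 − 5 = 1.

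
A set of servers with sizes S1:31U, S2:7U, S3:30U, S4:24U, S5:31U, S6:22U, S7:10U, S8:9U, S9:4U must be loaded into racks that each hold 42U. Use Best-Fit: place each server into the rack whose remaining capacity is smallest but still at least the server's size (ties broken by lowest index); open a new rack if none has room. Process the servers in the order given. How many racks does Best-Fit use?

rack 1: place S1 (31U), 11U left
rack 1: place S2 (7U), 4U left
rack 2: place S3 (30U), 12U left
rack 3: place S4 (24U), 18U left
rack 4: place S5 (31U), 11U left
rack 5: place S6 (22U), 20U left
rack 4: place S7 (10U), 1U left
rack 2: place S8 (9U), 3U left
rack 1: place S9 (4U), 0U left

5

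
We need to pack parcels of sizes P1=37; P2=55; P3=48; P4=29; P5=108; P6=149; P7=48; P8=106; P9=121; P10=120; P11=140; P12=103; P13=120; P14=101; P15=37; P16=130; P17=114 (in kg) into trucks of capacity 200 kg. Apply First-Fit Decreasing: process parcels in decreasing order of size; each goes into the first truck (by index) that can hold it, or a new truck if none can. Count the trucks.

11

Sorted descending: 149, 140, 130, 121, 120, 120, 114, 108, 106, 103, 101, 55, 48, 48, 37, 37, 29.
truck 1: place 149 kg, 51 kg left
truck 2: place 140 kg, 60 kg left
truck 3: place 130 kg, 70 kg left
truck 4: place 121 kg, 79 kg left
truck 5: place 120 kg, 80 kg left
truck 6: place 120 kg, 80 kg left
truck 7: place 114 kg, 86 kg left
truck 8: place 108 kg, 92 kg left
truck 9: place 106 kg, 94 kg left
truck 10: place 103 kg, 97 kg left
truck 11: place 101 kg, 99 kg left
truck 2: place 55 kg, 5 kg left
truck 1: place 48 kg, 3 kg left
truck 3: place 48 kg, 22 kg left
truck 4: place 37 kg, 42 kg left
truck 4: place 37 kg, 5 kg left
truck 5: place 29 kg, 51 kg left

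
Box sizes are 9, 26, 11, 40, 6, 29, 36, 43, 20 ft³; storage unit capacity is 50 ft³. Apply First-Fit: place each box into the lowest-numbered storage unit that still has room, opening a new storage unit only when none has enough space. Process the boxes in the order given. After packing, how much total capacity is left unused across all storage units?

30

Put 9 ft³ in storage unit 1; 41 ft³ remain.
Put 26 ft³ in storage unit 1; 15 ft³ remain.
Put 11 ft³ in storage unit 1; 4 ft³ remain.
Put 40 ft³ in storage unit 2; 10 ft³ remain.
Put 6 ft³ in storage unit 2; 4 ft³ remain.
Put 29 ft³ in storage unit 3; 21 ft³ remain.
Put 36 ft³ in storage unit 4; 14 ft³ remain.
Put 43 ft³ in storage unit 5; 7 ft³ remain.
Put 20 ft³ in storage unit 3; 1 ft³ remain.
5 storage units × 50 ft³ = 250 ft³; used 220 ft³; unused 30 ft³.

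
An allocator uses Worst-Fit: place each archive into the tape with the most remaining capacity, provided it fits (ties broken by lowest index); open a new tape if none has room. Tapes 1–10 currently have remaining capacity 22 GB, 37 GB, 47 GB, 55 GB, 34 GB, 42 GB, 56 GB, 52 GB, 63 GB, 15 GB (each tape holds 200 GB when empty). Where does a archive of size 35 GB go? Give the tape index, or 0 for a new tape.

9

Tapes with room: tape 2 (37 GB), tape 3 (47 GB), tape 4 (55 GB), tape 6 (42 GB), tape 7 (56 GB), tape 8 (52 GB), tape 9 (63 GB).
Most room is tape 9 with 63 GB free.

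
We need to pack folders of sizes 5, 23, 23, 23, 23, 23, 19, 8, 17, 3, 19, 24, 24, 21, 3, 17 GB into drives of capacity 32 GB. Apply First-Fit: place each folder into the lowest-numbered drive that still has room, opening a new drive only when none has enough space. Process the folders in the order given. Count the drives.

5 GB → drive 1 (remaining 27 GB)
23 GB → drive 1 (remaining 4 GB)
23 GB → drive 2 (remaining 9 GB)
23 GB → drive 3 (remaining 9 GB)
23 GB → drive 4 (remaining 9 GB)
23 GB → drive 5 (remaining 9 GB)
19 GB → drive 6 (remaining 13 GB)
8 GB → drive 2 (remaining 1 GB)
17 GB → drive 7 (remaining 15 GB)
3 GB → drive 1 (remaining 1 GB)
19 GB → drive 8 (remaining 13 GB)
24 GB → drive 9 (remaining 8 GB)
24 GB → drive 10 (remaining 8 GB)
21 GB → drive 11 (remaining 11 GB)
3 GB → drive 3 (remaining 6 GB)
17 GB → drive 12 (remaining 15 GB)
Final drives: [5,23,3] [23,8] [23,3] [23] [23] [19] [17] [19] [24] [24] [21] [17].

12 drives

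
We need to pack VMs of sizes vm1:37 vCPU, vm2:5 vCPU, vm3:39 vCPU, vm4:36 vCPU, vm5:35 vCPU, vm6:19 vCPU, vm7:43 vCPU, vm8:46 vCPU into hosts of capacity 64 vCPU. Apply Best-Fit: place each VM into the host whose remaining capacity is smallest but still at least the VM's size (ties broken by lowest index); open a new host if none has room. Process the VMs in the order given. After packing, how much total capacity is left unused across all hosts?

124

vm1 (37 vCPU) → host 1 (remaining 27 vCPU)
vm2 (5 vCPU) → host 1 (remaining 22 vCPU)
vm3 (39 vCPU) → host 2 (remaining 25 vCPU)
vm4 (36 vCPU) → host 3 (remaining 28 vCPU)
vm5 (35 vCPU) → host 4 (remaining 29 vCPU)
vm6 (19 vCPU) → host 1 (remaining 3 vCPU)
vm7 (43 vCPU) → host 5 (remaining 21 vCPU)
vm8 (46 vCPU) → host 6 (remaining 18 vCPU)
6 hosts × 64 vCPU = 384 vCPU; used 260 vCPU; unused 124 vCPU.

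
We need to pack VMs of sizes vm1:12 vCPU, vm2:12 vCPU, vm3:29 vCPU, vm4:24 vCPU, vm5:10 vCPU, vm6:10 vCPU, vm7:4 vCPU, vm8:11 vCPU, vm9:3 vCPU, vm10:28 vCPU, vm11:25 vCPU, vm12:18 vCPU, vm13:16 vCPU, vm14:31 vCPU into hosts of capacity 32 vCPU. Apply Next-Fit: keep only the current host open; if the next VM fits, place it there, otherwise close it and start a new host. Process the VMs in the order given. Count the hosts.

10 hosts

Put vm1 (12 vCPU) in host 1; 20 vCPU remain.
Put vm2 (12 vCPU) in host 1; 8 vCPU remain.
Put vm3 (29 vCPU) in host 2; 3 vCPU remain.
Put vm4 (24 vCPU) in host 3; 8 vCPU remain.
Put vm5 (10 vCPU) in host 4; 22 vCPU remain.
Put vm6 (10 vCPU) in host 4; 12 vCPU remain.
Put vm7 (4 vCPU) in host 4; 8 vCPU remain.
Put vm8 (11 vCPU) in host 5; 21 vCPU remain.
Put vm9 (3 vCPU) in host 5; 18 vCPU remain.
Put vm10 (28 vCPU) in host 6; 4 vCPU remain.
Put vm11 (25 vCPU) in host 7; 7 vCPU remain.
Put vm12 (18 vCPU) in host 8; 14 vCPU remain.
Put vm13 (16 vCPU) in host 9; 16 vCPU remain.
Put vm14 (31 vCPU) in host 10; 1 vCPU remain.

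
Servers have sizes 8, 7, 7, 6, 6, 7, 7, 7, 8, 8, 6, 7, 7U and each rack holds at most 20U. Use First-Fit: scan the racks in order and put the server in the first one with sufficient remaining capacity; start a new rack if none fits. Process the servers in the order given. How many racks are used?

rack 1: place 8U, 12U left
rack 1: place 7U, 5U left
rack 2: place 7U, 13U left
rack 2: place 6U, 7U left
rack 2: place 6U, 1U left
rack 3: place 7U, 13U left
rack 3: place 7U, 6U left
rack 4: place 7U, 13U left
rack 4: place 8U, 5U left
rack 5: place 8U, 12U left
rack 3: place 6U, 0U left
rack 5: place 7U, 5U left
rack 6: place 7U, 13U left
Final racks: [8,7] [7,6,6] [7,7,6] [7,8] [8,7] [7].

6 racks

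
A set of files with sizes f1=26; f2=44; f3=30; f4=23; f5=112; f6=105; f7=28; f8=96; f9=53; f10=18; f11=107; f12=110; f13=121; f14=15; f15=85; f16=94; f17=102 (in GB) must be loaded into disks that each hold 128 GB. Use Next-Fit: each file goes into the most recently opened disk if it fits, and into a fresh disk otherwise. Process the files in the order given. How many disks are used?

11

f1 (26 GB) → disk 1 (remaining 102 GB)
f2 (44 GB) → disk 1 (remaining 58 GB)
f3 (30 GB) → disk 1 (remaining 28 GB)
f4 (23 GB) → disk 1 (remaining 5 GB)
f5 (112 GB) → disk 2 (remaining 16 GB)
f6 (105 GB) → disk 3 (remaining 23 GB)
f7 (28 GB) → disk 4 (remaining 100 GB)
f8 (96 GB) → disk 4 (remaining 4 GB)
f9 (53 GB) → disk 5 (remaining 75 GB)
f10 (18 GB) → disk 5 (remaining 57 GB)
f11 (107 GB) → disk 6 (remaining 21 GB)
f12 (110 GB) → disk 7 (remaining 18 GB)
f13 (121 GB) → disk 8 (remaining 7 GB)
f14 (15 GB) → disk 9 (remaining 113 GB)
f15 (85 GB) → disk 9 (remaining 28 GB)
f16 (94 GB) → disk 10 (remaining 34 GB)
f17 (102 GB) → disk 11 (remaining 26 GB)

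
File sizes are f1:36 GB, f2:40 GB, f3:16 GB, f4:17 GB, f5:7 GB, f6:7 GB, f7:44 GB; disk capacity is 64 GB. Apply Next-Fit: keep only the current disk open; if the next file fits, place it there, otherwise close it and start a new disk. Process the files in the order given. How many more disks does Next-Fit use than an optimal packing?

1

Next-Fit: [36] [40,16] [17,7,7] [44] → 4 disks.
Total size 167 GB; any packing needs at least ⌈167/64⌉ = 3 disks.
An optimal packing achieves that bound: [44,17] [40,16,7] [36,7] → 3 disks.
Excess: 4 − 3 = 1.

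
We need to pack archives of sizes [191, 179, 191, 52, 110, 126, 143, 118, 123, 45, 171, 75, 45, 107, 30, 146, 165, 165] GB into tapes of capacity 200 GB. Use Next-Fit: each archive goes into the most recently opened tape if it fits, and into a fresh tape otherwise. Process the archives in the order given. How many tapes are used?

14 tapes

Put 191 GB in tape 1; 9 GB remain.
Put 179 GB in tape 2; 21 GB remain.
Put 191 GB in tape 3; 9 GB remain.
Put 52 GB in tape 4; 148 GB remain.
Put 110 GB in tape 4; 38 GB remain.
Put 126 GB in tape 5; 74 GB remain.
Put 143 GB in tape 6; 57 GB remain.
Put 118 GB in tape 7; 82 GB remain.
Put 123 GB in tape 8; 77 GB remain.
Put 45 GB in tape 8; 32 GB remain.
Put 171 GB in tape 9; 29 GB remain.
Put 75 GB in tape 10; 125 GB remain.
Put 45 GB in tape 10; 80 GB remain.
Put 107 GB in tape 11; 93 GB remain.
Put 30 GB in tape 11; 63 GB remain.
Put 146 GB in tape 12; 54 GB remain.
Put 165 GB in tape 13; 35 GB remain.
Put 165 GB in tape 14; 35 GB remain.
Final tapes: [191] [179] [191] [52,110] [126] [143] [118] [123,45] [171] [75,45] [107,30] [146] [165] [165].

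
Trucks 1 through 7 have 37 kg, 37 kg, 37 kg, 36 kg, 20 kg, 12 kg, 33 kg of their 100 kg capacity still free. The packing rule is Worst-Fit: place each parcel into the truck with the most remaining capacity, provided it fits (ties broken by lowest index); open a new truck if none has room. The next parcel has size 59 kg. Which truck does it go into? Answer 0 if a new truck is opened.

No truck has ≥ 59 kg free, so a new truck is opened.

0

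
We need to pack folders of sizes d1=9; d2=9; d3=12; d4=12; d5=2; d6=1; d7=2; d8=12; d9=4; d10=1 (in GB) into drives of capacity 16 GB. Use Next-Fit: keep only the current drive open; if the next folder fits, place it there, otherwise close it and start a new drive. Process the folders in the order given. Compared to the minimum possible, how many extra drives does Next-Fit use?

Next-Fit: [9] [9] [12] [12,2,1] [2,12] [4,1] → 6 drives.
5 folders exceed 8 GB (half the capacity), and no two of those can share a drive, so at least 5 drives are needed.
An optimal packing achieves that bound: [12,4] [12,2,2] [12,1,1] [9] [9] → 5 drives.
Excess: 6 − 5 = 1.

1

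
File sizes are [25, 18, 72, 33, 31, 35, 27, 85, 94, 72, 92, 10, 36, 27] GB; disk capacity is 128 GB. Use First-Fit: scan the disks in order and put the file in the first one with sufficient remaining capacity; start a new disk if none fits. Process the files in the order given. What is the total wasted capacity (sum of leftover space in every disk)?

disk 1: place 25 GB, 103 GB left
disk 1: place 18 GB, 85 GB left
disk 1: place 72 GB, 13 GB left
disk 2: place 33 GB, 95 GB left
disk 2: place 31 GB, 64 GB left
disk 2: place 35 GB, 29 GB left
disk 2: place 27 GB, 2 GB left
disk 3: place 85 GB, 43 GB left
disk 4: place 94 GB, 34 GB left
disk 5: place 72 GB, 56 GB left
disk 6: place 92 GB, 36 GB left
disk 1: place 10 GB, 3 GB left
disk 3: place 36 GB, 7 GB left
disk 4: place 27 GB, 7 GB left
6 disks × 128 GB = 768 GB; used 657 GB; unused 111 GB.

111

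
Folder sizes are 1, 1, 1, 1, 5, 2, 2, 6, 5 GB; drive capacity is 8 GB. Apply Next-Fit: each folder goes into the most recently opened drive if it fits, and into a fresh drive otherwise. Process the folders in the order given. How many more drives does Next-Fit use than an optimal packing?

Next-Fit: [1,1,1,1] [5,2] [2,6] [5] → 4 drives.
Total size 24 GB; any packing needs at least ⌈24/8⌉ = 3 drives.
An optimal packing achieves that bound: [6,2] [5,2,1] [5,1,1,1] → 3 drives.
Excess: 4 − 3 = 1.

1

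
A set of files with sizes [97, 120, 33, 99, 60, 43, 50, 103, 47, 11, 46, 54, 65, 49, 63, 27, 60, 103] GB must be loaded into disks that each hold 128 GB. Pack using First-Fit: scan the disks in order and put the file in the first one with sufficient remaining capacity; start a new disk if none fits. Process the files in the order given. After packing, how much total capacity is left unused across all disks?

97 GB → disk 1 (remaining 31 GB)
120 GB → disk 2 (remaining 8 GB)
33 GB → disk 3 (remaining 95 GB)
99 GB → disk 4 (remaining 29 GB)
60 GB → disk 3 (remaining 35 GB)
43 GB → disk 5 (remaining 85 GB)
50 GB → disk 5 (remaining 35 GB)
103 GB → disk 6 (remaining 25 GB)
47 GB → disk 7 (remaining 81 GB)
11 GB → disk 1 (remaining 20 GB)
46 GB → disk 7 (remaining 35 GB)
54 GB → disk 8 (remaining 74 GB)
65 GB → disk 8 (remaining 9 GB)
49 GB → disk 9 (remaining 79 GB)
63 GB → disk 9 (remaining 16 GB)
27 GB → disk 3 (remaining 8 GB)
60 GB → disk 10 (remaining 68 GB)
103 GB → disk 11 (remaining 25 GB)
11 disks × 128 GB = 1408 GB; used 1130 GB; unused 278 GB.

278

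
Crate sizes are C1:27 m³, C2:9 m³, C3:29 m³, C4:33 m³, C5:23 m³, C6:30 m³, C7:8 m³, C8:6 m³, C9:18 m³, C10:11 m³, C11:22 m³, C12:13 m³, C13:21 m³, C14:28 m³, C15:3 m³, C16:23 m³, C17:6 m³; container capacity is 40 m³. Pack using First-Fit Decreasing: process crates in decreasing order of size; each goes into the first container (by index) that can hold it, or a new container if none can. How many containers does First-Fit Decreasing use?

Sorted descending: 33, 30, 29, 28, 27, 23, 23, 22, 21, 18, 13, 11, 9, 8, 6, 6, 3.
Put 33 m³ in container 1; 7 m³ remain.
Put 30 m³ in container 2; 10 m³ remain.
Put 29 m³ in container 3; 11 m³ remain.
Put 28 m³ in container 4; 12 m³ remain.
Put 27 m³ in container 5; 13 m³ remain.
Put 23 m³ in container 6; 17 m³ remain.
Put 23 m³ in container 7; 17 m³ remain.
Put 22 m³ in container 8; 18 m³ remain.
Put 21 m³ in container 9; 19 m³ remain.
Put 18 m³ in container 8; 0 m³ remain.
Put 13 m³ in container 5; 0 m³ remain.
Put 11 m³ in container 3; 0 m³ remain.
Put 9 m³ in container 2; 1 m³ remain.
Put 8 m³ in container 4; 4 m³ remain.
Put 6 m³ in container 1; 1 m³ remain.
Put 6 m³ in container 6; 11 m³ remain.
Put 3 m³ in container 4; 1 m³ remain.
Final containers: [33,6] [30,9] [29,11] [28,8,3] [27,13] [23,6] [23] [22,18] [21].

9 containers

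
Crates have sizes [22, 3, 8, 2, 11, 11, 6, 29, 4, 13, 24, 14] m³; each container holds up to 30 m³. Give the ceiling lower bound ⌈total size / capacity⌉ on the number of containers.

5

Total size = 22 + 3 + 8 + 2 + 11 + 11 + 6 + 29 + 4 + 13 + 24 + 14 = 147 m³.
⌈147 / 30⌉ = 5.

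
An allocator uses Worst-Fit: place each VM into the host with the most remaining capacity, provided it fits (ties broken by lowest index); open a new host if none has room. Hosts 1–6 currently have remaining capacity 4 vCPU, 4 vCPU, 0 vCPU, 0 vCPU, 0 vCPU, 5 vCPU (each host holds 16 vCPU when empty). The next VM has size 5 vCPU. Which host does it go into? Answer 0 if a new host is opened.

Hosts with room: host 6 (5 vCPU).
Most room is host 6 with 5 vCPU free.

6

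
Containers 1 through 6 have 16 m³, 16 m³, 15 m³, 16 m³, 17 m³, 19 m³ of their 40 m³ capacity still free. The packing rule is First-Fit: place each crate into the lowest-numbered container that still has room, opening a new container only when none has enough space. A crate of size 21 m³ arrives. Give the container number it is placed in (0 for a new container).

0

No container has ≥ 21 m³ free, so a new container is opened.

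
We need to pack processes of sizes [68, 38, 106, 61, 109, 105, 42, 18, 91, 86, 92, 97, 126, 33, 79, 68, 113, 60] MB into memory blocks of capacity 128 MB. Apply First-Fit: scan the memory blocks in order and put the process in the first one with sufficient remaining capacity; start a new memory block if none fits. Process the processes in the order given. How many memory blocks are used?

13

memory block 1: place 68 MB, 60 MB left
memory block 1: place 38 MB, 22 MB left
memory block 2: place 106 MB, 22 MB left
memory block 3: place 61 MB, 67 MB left
memory block 4: place 109 MB, 19 MB left
memory block 5: place 105 MB, 23 MB left
memory block 3: place 42 MB, 25 MB left
memory block 1: place 18 MB, 4 MB left
memory block 6: place 91 MB, 37 MB left
memory block 7: place 86 MB, 42 MB left
memory block 8: place 92 MB, 36 MB left
memory block 9: place 97 MB, 31 MB left
memory block 10: place 126 MB, 2 MB left
memory block 6: place 33 MB, 4 MB left
memory block 11: place 79 MB, 49 MB left
memory block 12: place 68 MB, 60 MB left
memory block 13: place 113 MB, 15 MB left
memory block 12: place 60 MB, 0 MB left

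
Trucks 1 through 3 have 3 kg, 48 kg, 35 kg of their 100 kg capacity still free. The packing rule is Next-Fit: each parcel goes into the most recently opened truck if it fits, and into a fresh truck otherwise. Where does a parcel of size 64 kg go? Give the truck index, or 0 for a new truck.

0

Next-Fit only looks at truck 3, which has 35 kg free.
64 kg does not fit, so a new truck is opened.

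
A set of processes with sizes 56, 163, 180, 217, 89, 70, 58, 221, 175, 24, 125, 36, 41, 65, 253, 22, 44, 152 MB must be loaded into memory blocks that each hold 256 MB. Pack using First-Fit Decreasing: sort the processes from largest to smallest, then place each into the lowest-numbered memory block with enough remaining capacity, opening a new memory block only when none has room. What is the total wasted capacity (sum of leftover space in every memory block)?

57

Sorted descending: 253, 221, 217, 180, 175, 163, 152, 125, 89, 70, 65, 58, 56, 44, 41, 36, 24, 22.
Put 253 MB in memory block 1; 3 MB remain.
Put 221 MB in memory block 2; 35 MB remain.
Put 217 MB in memory block 3; 39 MB remain.
Put 180 MB in memory block 4; 76 MB remain.
Put 175 MB in memory block 5; 81 MB remain.
Put 163 MB in memory block 6; 93 MB remain.
Put 152 MB in memory block 7; 104 MB remain.
Put 125 MB in memory block 8; 131 MB remain.
Put 89 MB in memory block 6; 4 MB remain.
Put 70 MB in memory block 4; 6 MB remain.
Put 65 MB in memory block 5; 16 MB remain.
Put 58 MB in memory block 7; 46 MB remain.
Put 56 MB in memory block 8; 75 MB remain.
Put 44 MB in memory block 7; 2 MB remain.
Put 41 MB in memory block 8; 34 MB remain.
Put 36 MB in memory block 3; 3 MB remain.
Put 24 MB in memory block 2; 11 MB remain.
Put 22 MB in memory block 8; 12 MB remain.
8 memory blocks × 256 MB = 2048 MB; used 1991 MB; unused 57 MB.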